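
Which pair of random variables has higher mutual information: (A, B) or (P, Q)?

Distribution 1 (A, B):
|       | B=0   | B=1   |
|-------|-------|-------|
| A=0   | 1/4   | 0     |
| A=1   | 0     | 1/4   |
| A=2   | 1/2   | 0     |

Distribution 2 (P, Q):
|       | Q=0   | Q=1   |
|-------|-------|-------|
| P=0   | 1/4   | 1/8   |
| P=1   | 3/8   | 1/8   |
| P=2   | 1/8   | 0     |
Distribution 1 (A, B):
Marginal P(A) (row sums):
  P(A=0) = 1/4 + 0 = 1/4
  P(A=1) = 0 + 1/4 = 1/4
  P(A=2) = 1/2 + 0 = 1/2
Marginal P(B) (column sums):
  P(B=0) = 1/4 + 0 + 1/2 = 3/4
  P(B=1) = 0 + 1/4 + 0 = 1/4

H(A) = -[(1/4)·log₂(1/4) + (1/4)·log₂(1/4) + (1/2)·log₂(1/2)]
  = 0.5000 + 0.5000 + 0.5000
  = 1.5000 bits
H(B) = -[(3/4)·log₂(3/4) + (1/4)·log₂(1/4)]
  = 0.3113 + 0.5000
  = 0.8113 bits
H(A,B) = -[(1/4)·log₂(1/4) + (1/4)·log₂(1/4) + (1/2)·log₂(1/2)]
  = 0.5000 + 0.5000 + 0.5000
  = 1.5000 bits

I(A;B) = H(A) + H(B) - H(A,B)
  = 1.5000 + 0.8113 - 1.5000
  = 0.8113 bits

Distribution 2 (P, Q):
Marginal P(P) (row sums):
  P(P=0) = 1/4 + 1/8 = 3/8
  P(P=1) = 3/8 + 1/8 = 1/2
  P(P=2) = 1/8 + 0 = 1/8
Marginal P(Q) (column sums):
  P(Q=0) = 1/4 + 3/8 + 1/8 = 3/4
  P(Q=1) = 1/8 + 1/8 + 0 = 1/4

H(P) = -[(3/8)·log₂(3/8) + (1/2)·log₂(1/2) + (1/8)·log₂(1/8)]
  = 0.5306 + 0.5000 + 0.3750
  = 1.4056 bits
H(Q) = -[(3/4)·log₂(3/4) + (1/4)·log₂(1/4)]
  = 0.3113 + 0.5000
  = 0.8113 bits
H(P,Q) = -[(1/4)·log₂(1/4) + (1/8)·log₂(1/8) + (3/8)·log₂(3/8) + (1/8)·log₂(1/8) + (1/8)·log₂(1/8)]
  = 0.5000 + 0.3750 + 0.5306 + 0.3750 + 0.3750
  = 2.1556 bits

I(P;Q) = H(P) + H(Q) - H(P,Q)
  = 1.4056 + 0.8113 - 2.1556
  = 0.0613 bits

I(A;B) = 0.8113 bits > I(P;Q) = 0.0613 bits, so (A, B) has the higher mutual information (stronger dependence).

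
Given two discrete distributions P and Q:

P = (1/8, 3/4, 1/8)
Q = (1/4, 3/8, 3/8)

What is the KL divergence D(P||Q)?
D(P||Q) = Σ P(i) log₂(P(i)/Q(i))
  i=0: (1/8) × log₂((1/8)/(1/4)) = (1/8) × log₂(1/2) = -0.1250
  i=1: (3/4) × log₂((3/4)/(3/8)) = (3/4) × log₂(2) = 0.7500
  i=2: (1/8) × log₂((1/8)/(3/8)) = (1/8) × log₂(1/3) = -0.1981
D(P||Q) = -0.1250 + 0.7500 - 0.1981
  = 0.4269 bits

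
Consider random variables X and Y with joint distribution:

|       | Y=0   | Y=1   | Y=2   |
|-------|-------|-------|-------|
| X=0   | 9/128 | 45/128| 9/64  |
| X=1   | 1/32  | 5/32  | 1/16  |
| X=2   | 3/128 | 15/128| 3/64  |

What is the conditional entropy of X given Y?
Marginal P(Y) (column sums):
  P(Y=0) = 9/128 + 1/32 + 3/128 = 1/8
  P(Y=1) = 45/128 + 5/32 + 15/128 = 5/8
  P(Y=2) = 9/64 + 1/16 + 3/64 = 1/4

H(X|Y) = -Σ P(X,Y)·log₂ P(X|Y), where P(X|Y) = P(X,Y) / P(Y)
  (X=0,Y=0): P(X|Y) = (9/128)/(1/8) = 9/16;  -(9/128)·log₂(9/16) = 0.0584
  (X=0,Y=1): P(X|Y) = (45/128)/(5/8) = 9/16;  -(45/128)·log₂(9/16) = 0.2918
  (X=0,Y=2): P(X|Y) = (9/64)/(1/4) = 9/16;  -(9/64)·log₂(9/16) = 0.1167
  (X=1,Y=0): P(X|Y) = (1/32)/(1/8) = 1/4;  -(1/32)·log₂(1/4) = 0.0625
  (X=1,Y=1): P(X|Y) = (5/32)/(5/8) = 1/4;  -(5/32)·log₂(1/4) = 0.3125
  (X=1,Y=2): P(X|Y) = (1/16)/(1/4) = 1/4;  -(1/16)·log₂(1/4) = 0.1250
  (X=2,Y=0): P(X|Y) = (3/128)/(1/8) = 3/16;  -(3/128)·log₂(3/16) = 0.0566
  (X=2,Y=1): P(X|Y) = (15/128)/(5/8) = 3/16;  -(15/128)·log₂(3/16) = 0.2830
  (X=2,Y=2): P(X|Y) = (3/64)/(1/4) = 3/16;  -(3/64)·log₂(3/16) = 0.1132
H(X|Y) = 0.0584 + 0.2918 + 0.1167 + 0.0625 + 0.3125 + 0.1250 + 0.0566 + 0.2830 + 0.1132
  = 1.4197 bits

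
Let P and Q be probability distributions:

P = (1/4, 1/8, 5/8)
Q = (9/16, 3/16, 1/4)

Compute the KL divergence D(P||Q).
D(P||Q) = Σ P(i) log₂(P(i)/Q(i))
  i=0: (1/4) × log₂((1/4)/(9/16)) = (1/4) × log₂(4/9) = -0.2925
  i=1: (1/8) × log₂((1/8)/(3/16)) = (1/8) × log₂(2/3) = -0.0731
  i=2: (5/8) × log₂((5/8)/(1/4)) = (5/8) × log₂(5/2) = 0.8262
D(P||Q) = -0.2925 - 0.0731 + 0.8262
  = 0.4606 bits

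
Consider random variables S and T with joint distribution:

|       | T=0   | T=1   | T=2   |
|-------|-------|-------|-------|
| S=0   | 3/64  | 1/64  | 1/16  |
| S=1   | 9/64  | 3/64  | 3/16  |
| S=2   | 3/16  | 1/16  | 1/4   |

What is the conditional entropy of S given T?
Marginal P(T) (column sums):
  P(T=0) = 3/64 + 9/64 + 3/16 = 3/8
  P(T=1) = 1/64 + 3/64 + 1/16 = 1/8
  P(T=2) = 1/16 + 3/16 + 1/4 = 1/2

H(S|T) = -Σ P(S,T)·log₂ P(S|T), where P(S|T) = P(S,T) / P(T)
  (S=0,T=0): P(S|T) = (3/64)/(3/8) = 1/8;  -(3/64)·log₂(1/8) = 0.1406
  (S=0,T=1): P(S|T) = (1/64)/(1/8) = 1/8;  -(1/64)·log₂(1/8) = 0.0469
  (S=0,T=2): P(S|T) = (1/16)/(1/2) = 1/8;  -(1/16)·log₂(1/8) = 0.1875
  (S=1,T=0): P(S|T) = (9/64)/(3/8) = 3/8;  -(9/64)·log₂(3/8) = 0.1990
  (S=1,T=1): P(S|T) = (3/64)/(1/8) = 3/8;  -(3/64)·log₂(3/8) = 0.0663
  (S=1,T=2): P(S|T) = (3/16)/(1/2) = 3/8;  -(3/16)·log₂(3/8) = 0.2653
  (S=2,T=0): P(S|T) = (3/16)/(3/8) = 1/2;  -(3/16)·log₂(1/2) = 0.1875
  (S=2,T=1): P(S|T) = (1/16)/(1/8) = 1/2;  -(1/16)·log₂(1/2) = 0.0625
  (S=2,T=2): P(S|T) = (1/4)/(1/2) = 1/2;  -(1/4)·log₂(1/2) = 0.2500
H(S|T) = 0.1406 + 0.0469 + 0.1875 + 0.1990 + 0.0663 + 0.2653 + 0.1875 + 0.0625 + 0.2500
  = 1.4056 bits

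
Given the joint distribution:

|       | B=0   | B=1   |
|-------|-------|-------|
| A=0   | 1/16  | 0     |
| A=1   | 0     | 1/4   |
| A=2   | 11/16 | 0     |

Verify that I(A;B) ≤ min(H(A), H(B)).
Marginal P(A) (row sums):
  P(A=0) = 1/16 + 0 = 1/16
  P(A=1) = 0 + 1/4 = 1/4
  P(A=2) = 11/16 + 0 = 11/16
Marginal P(B) (column sums):
  P(B=0) = 1/16 + 0 + 11/16 = 3/4
  P(B=1) = 0 + 1/4 + 0 = 1/4

H(A) = -[(1/16)·log₂(1/16) + (1/4)·log₂(1/4) + (11/16)·log₂(11/16)]
  = 0.2500 + 0.5000 + 0.3716
  = 1.1216 bits
H(B) = -[(3/4)·log₂(3/4) + (1/4)·log₂(1/4)]
  = 0.3113 + 0.5000
  = 0.8113 bits
H(A,B) = -[(1/16)·log₂(1/16) + (1/4)·log₂(1/4) + (11/16)·log₂(11/16)]
  = 0.2500 + 0.5000 + 0.3716
  = 1.1216 bits

I(A;B) = H(A) + H(B) - H(A,B)
  = 1.1216 + 0.8113 - 1.1216
  = 0.8113 bits

min(H(A), H(B)) = min(1.1216, 0.8113) = 0.8113 bits
Since 0.8113 ≤ 0.8113, the bound is satisfied ✓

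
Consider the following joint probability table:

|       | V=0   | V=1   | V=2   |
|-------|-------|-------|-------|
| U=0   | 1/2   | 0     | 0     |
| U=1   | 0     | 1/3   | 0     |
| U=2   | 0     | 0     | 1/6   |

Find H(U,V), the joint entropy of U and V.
H(U,V) = -Σ P(U,V) log₂ P(U,V), summed over the non-zero cells:
H(U,V) = -[(1/2)·log₂(1/2) + (1/3)·log₂(1/3) + (1/6)·log₂(1/6)]
  = 0.5000 + 0.5283 + 0.4308
  = 1.4591 bits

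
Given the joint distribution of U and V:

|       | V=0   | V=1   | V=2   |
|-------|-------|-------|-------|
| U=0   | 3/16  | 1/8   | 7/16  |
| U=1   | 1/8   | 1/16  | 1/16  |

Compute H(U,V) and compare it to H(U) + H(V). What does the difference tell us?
Marginal P(U) (row sums):
  P(U=0) = 3/16 + 1/8 + 7/16 = 3/4
  P(U=1) = 1/8 + 1/16 + 1/16 = 1/4
Marginal P(V) (column sums):
  P(V=0) = 3/16 + 1/8 = 5/16
  P(V=1) = 1/8 + 1/16 = 3/16
  P(V=2) = 7/16 + 1/16 = 1/2

H(U,V) = -[(3/16)·log₂(3/16) + (1/8)·log₂(1/8) + (7/16)·log₂(7/16) + (1/8)·log₂(1/8) + (1/16)·log₂(1/16) + (1/16)·log₂(1/16)]
  = 0.4528 + 0.3750 + 0.5218 + 0.3750 + 0.2500 + 0.2500
  = 2.2246 bits
H(U) = -[(3/4)·log₂(3/4) + (1/4)·log₂(1/4)]
  = 0.3113 + 0.5000
  = 0.8113 bits
H(V) = -[(5/16)·log₂(5/16) + (3/16)·log₂(3/16) + (1/2)·log₂(1/2)]
  = 0.5244 + 0.4528 + 0.5000
  = 1.4772 bits

H(U) + H(V) = 0.8113 + 1.4772 = 2.2885 bits
Difference: H(U) + H(V) - H(U,V) = 2.2885 - 2.2246 = 0.0639 bits = I(U;V)

The difference is the mutual information; it is positive here, so U and V are dependent (knowing one reduces uncertainty about the other by 0.0639 bits).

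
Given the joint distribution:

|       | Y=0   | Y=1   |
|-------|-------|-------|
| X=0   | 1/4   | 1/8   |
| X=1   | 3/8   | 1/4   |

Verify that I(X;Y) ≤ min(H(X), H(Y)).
Marginal P(X) (row sums):
  P(X=0) = 1/4 + 1/8 = 3/8
  P(X=1) = 3/8 + 1/4 = 5/8
Marginal P(Y) (column sums):
  P(Y=0) = 1/4 + 3/8 = 5/8
  P(Y=1) = 1/8 + 1/4 = 3/8

H(X) = -[(3/8)·log₂(3/8) + (5/8)·log₂(5/8)]
  = 0.5306 + 0.4238
  = 0.9544 bits
H(Y) = -[(5/8)·log₂(5/8) + (3/8)·log₂(3/8)]
  = 0.4238 + 0.5306
  = 0.9544 bits
H(X,Y) = -[(1/4)·log₂(1/4) + (1/8)·log₂(1/8) + (3/8)·log₂(3/8) + (1/4)·log₂(1/4)]
  = 0.5000 + 0.3750 + 0.5306 + 0.5000
  = 1.9056 bits

I(X;Y) = H(X) + H(Y) - H(X,Y)
  = 0.9544 + 0.9544 - 1.9056
  = 0.0032 bits

min(H(X), H(Y)) = min(0.9544, 0.9544) = 0.9544 bits
Since 0.0032 ≤ 0.9544, the bound is satisfied ✓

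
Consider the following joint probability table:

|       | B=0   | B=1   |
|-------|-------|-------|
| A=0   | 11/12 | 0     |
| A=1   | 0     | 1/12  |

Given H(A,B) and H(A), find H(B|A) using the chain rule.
From the chain rule: H(A,B) = H(A) + H(B|A)
Therefore: H(B|A) = H(A,B) - H(A)

H(A,B) = -[(11/12)·log₂(11/12) + (1/12)·log₂(1/12)]
  = 0.1151 + 0.2987
  = 0.4138 bits
Marginal P(A) (row sums):
  P(A=0) = 11/12 + 0 = 11/12
  P(A=1) = 0 + 1/12 = 1/12
H(A) = -[(11/12)·log₂(11/12) + (1/12)·log₂(1/12)]
  = 0.1151 + 0.2987
  = 0.4138 bits

H(B|A) = 0.4138 - 0.4138 = 0.0000 bits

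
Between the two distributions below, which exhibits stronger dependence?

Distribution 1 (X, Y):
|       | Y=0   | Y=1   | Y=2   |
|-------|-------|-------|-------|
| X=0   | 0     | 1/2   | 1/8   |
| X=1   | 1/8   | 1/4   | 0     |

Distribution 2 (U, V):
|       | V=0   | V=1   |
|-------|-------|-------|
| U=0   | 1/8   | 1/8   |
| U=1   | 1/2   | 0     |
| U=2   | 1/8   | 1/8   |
Distribution 1 (X, Y):
Marginal P(X) (row sums):
  P(X=0) = 0 + 1/2 + 1/8 = 5/8
  P(X=1) = 1/8 + 1/4 + 0 = 3/8
Marginal P(Y) (column sums):
  P(Y=0) = 0 + 1/8 = 1/8
  P(Y=1) = 1/2 + 1/4 = 3/4
  P(Y=2) = 1/8 + 0 = 1/8

H(X) = -[(5/8)·log₂(5/8) + (3/8)·log₂(3/8)]
  = 0.4238 + 0.5306
  = 0.9544 bits
H(Y) = -[(1/8)·log₂(1/8) + (3/4)·log₂(3/4) + (1/8)·log₂(1/8)]
  = 0.3750 + 0.3113 + 0.3750
  = 1.0613 bits
H(X,Y) = -[(1/2)·log₂(1/2) + (1/8)·log₂(1/8) + (1/8)·log₂(1/8) + (1/4)·log₂(1/4)]
  = 0.5000 + 0.3750 + 0.3750 + 0.5000
  = 1.7500 bits

I(X;Y) = H(X) + H(Y) - H(X,Y)
  = 0.9544 + 1.0613 - 1.7500
  = 0.2657 bits

Distribution 2 (U, V):
Marginal P(U) (row sums):
  P(U=0) = 1/8 + 1/8 = 1/4
  P(U=1) = 1/2 + 0 = 1/2
  P(U=2) = 1/8 + 1/8 = 1/4
Marginal P(V) (column sums):
  P(V=0) = 1/8 + 1/2 + 1/8 = 3/4
  P(V=1) = 1/8 + 0 + 1/8 = 1/4

H(U) = -[(1/4)·log₂(1/4) + (1/2)·log₂(1/2) + (1/4)·log₂(1/4)]
  = 0.5000 + 0.5000 + 0.5000
  = 1.5000 bits
H(V) = -[(3/4)·log₂(3/4) + (1/4)·log₂(1/4)]
  = 0.3113 + 0.5000
  = 0.8113 bits
H(U,V) = -[(1/8)·log₂(1/8) + (1/8)·log₂(1/8) + (1/2)·log₂(1/2) + (1/8)·log₂(1/8) + (1/8)·log₂(1/8)]
  = 0.3750 + 0.3750 + 0.5000 + 0.3750 + 0.3750
  = 2.0000 bits

I(U;V) = H(U) + H(V) - H(U,V)
  = 1.5000 + 0.8113 - 2.0000
  = 0.3113 bits

I(U;V) = 0.3113 bits > I(X;Y) = 0.2657 bits, so (U, V) has the higher mutual information (stronger dependence).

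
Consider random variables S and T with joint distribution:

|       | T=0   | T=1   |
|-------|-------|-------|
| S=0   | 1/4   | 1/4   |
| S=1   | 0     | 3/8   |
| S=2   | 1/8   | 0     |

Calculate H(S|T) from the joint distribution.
Marginal P(T) (column sums):
  P(T=0) = 1/4 + 0 + 1/8 = 3/8
  P(T=1) = 1/4 + 3/8 + 0 = 5/8

H(S|T) = -Σ P(S,T)·log₂ P(S|T), where P(S|T) = P(S,T) / P(T)
  (cells with P(S,T) = 0 contribute 0)
  (S=0,T=0): P(S|T) = (1/4)/(3/8) = 2/3;  -(1/4)·log₂(2/3) = 0.1462
  (S=0,T=1): P(S|T) = (1/4)/(5/8) = 2/5;  -(1/4)·log₂(2/5) = 0.3305
  (S=1,T=1): P(S|T) = (3/8)/(5/8) = 3/5;  -(3/8)·log₂(3/5) = 0.2764
  (S=2,T=0): P(S|T) = (1/8)/(3/8) = 1/3;  -(1/8)·log₂(1/3) = 0.1981
H(S|T) = 0.1462 + 0.3305 + 0.2764 + 0.1981
  = 0.9512 bits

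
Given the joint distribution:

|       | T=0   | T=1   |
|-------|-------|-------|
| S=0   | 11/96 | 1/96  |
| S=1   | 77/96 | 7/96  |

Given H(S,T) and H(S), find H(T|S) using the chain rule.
From the chain rule: H(S,T) = H(S) + H(T|S)
Therefore: H(T|S) = H(S,T) - H(S)

H(S,T) = -[(11/96)·log₂(11/96) + (1/96)·log₂(1/96) + (77/96)·log₂(77/96) + (7/96)·log₂(7/96)]
  = 0.3581 + 0.0686 + 0.2552 + 0.2755
  = 0.9574 bits
Marginal P(S) (row sums):
  P(S=0) = 11/96 + 1/96 = 1/8
  P(S=1) = 77/96 + 7/96 = 7/8
H(S) = -[(1/8)·log₂(1/8) + (7/8)·log₂(7/8)]
  = 0.3750 + 0.1686
  = 0.5436 bits

H(T|S) = 0.9574 - 0.5436 = 0.4138 bits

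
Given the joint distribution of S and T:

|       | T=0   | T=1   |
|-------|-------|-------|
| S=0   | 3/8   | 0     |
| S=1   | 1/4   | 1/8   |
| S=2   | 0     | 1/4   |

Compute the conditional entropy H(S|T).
Marginal P(T) (column sums):
  P(T=0) = 3/8 + 1/4 + 0 = 5/8
  P(T=1) = 0 + 1/8 + 1/4 = 3/8

H(S|T) = -Σ P(S,T)·log₂ P(S|T), where P(S|T) = P(S,T) / P(T)
  (cells with P(S,T) = 0 contribute 0)
  (S=0,T=0): P(S|T) = (3/8)/(5/8) = 3/5;  -(3/8)·log₂(3/5) = 0.2764
  (S=1,T=0): P(S|T) = (1/4)/(5/8) = 2/5;  -(1/4)·log₂(2/5) = 0.3305
  (S=1,T=1): P(S|T) = (1/8)/(3/8) = 1/3;  -(1/8)·log₂(1/3) = 0.1981
  (S=2,T=1): P(S|T) = (1/4)/(3/8) = 2/3;  -(1/4)·log₂(2/3) = 0.1462
H(S|T) = 0.2764 + 0.3305 + 0.1981 + 0.1462
  = 0.9512 bits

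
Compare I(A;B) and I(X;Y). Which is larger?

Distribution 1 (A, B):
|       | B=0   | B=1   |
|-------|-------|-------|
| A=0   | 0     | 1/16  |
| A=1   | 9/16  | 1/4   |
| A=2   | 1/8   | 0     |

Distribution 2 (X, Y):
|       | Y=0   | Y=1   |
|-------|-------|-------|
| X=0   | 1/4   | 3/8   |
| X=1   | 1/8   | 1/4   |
Distribution 1 (A, B):
Marginal P(A) (row sums):
  P(A=0) = 0 + 1/16 = 1/16
  P(A=1) = 9/16 + 1/4 = 13/16
  P(A=2) = 1/8 + 0 = 1/8
Marginal P(B) (column sums):
  P(B=0) = 0 + 9/16 + 1/8 = 11/16
  P(B=1) = 1/16 + 1/4 + 0 = 5/16

H(A) = -[(1/16)·log₂(1/16) + (13/16)·log₂(13/16) + (1/8)·log₂(1/8)]
  = 0.2500 + 0.2434 + 0.3750
  = 0.8684 bits
H(B) = -[(11/16)·log₂(11/16) + (5/16)·log₂(5/16)]
  = 0.3716 + 0.5244
  = 0.8960 bits
H(A,B) = -[(1/16)·log₂(1/16) + (9/16)·log₂(9/16) + (1/4)·log₂(1/4) + (1/8)·log₂(1/8)]
  = 0.2500 + 0.4669 + 0.5000 + 0.3750
  = 1.5919 bits

I(A;B) = H(A) + H(B) - H(A,B)
  = 0.8684 + 0.8960 - 1.5919
  = 0.1725 bits

Distribution 2 (X, Y):
Marginal P(X) (row sums):
  P(X=0) = 1/4 + 3/8 = 5/8
  P(X=1) = 1/8 + 1/4 = 3/8
Marginal P(Y) (column sums):
  P(Y=0) = 1/4 + 1/8 = 3/8
  P(Y=1) = 3/8 + 1/4 = 5/8

H(X) = -[(5/8)·log₂(5/8) + (3/8)·log₂(3/8)]
  = 0.4238 + 0.5306
  = 0.9544 bits
H(Y) = -[(3/8)·log₂(3/8) + (5/8)·log₂(5/8)]
  = 0.5306 + 0.4238
  = 0.9544 bits
H(X,Y) = -[(1/4)·log₂(1/4) + (3/8)·log₂(3/8) + (1/8)·log₂(1/8) + (1/4)·log₂(1/4)]
  = 0.5000 + 0.5306 + 0.3750 + 0.5000
  = 1.9056 bits

I(X;Y) = H(X) + H(Y) - H(X,Y)
  = 0.9544 + 0.9544 - 1.9056
  = 0.0032 bits

I(A;B) = 0.1725 bits > I(X;Y) = 0.0032 bits, so (A, B) has the higher mutual information (stronger dependence).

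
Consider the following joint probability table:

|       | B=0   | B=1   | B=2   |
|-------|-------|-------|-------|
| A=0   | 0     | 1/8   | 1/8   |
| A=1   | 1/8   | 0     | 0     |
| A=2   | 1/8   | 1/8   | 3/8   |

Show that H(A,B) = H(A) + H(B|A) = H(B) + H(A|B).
Marginal P(A) (row sums):
  P(A=0) = 0 + 1/8 + 1/8 = 1/4
  P(A=1) = 1/8 + 0 + 0 = 1/8
  P(A=2) = 1/8 + 1/8 + 3/8 = 5/8
Marginal P(B) (column sums):
  P(B=0) = 0 + 1/8 + 1/8 = 1/4
  P(B=1) = 1/8 + 0 + 1/8 = 1/4
  P(B=2) = 1/8 + 0 + 3/8 = 1/2

Decomposition 1: H(A) + H(B|A)
H(A) = -[(1/4)·log₂(1/4) + (1/8)·log₂(1/8) + (5/8)·log₂(5/8)]
  = 0.5000 + 0.3750 + 0.4238
  = 1.2988 bits
H(B|A) = -Σ P(A,B)·log₂ P(B|A), where P(B|A) = P(A,B) / P(A)
  (cells with P(A,B) = 0 contribute 0)
  (A=0,B=1): P(B|A) = (1/8)/(1/4) = 1/2;  -(1/8)·log₂(1/2) = 0.1250
  (A=0,B=2): P(B|A) = (1/8)/(1/4) = 1/2;  -(1/8)·log₂(1/2) = 0.1250
  (A=1,B=0): P(B|A) = (1/8)/(1/8) = 1;  -(1/8)·log₂(1) = 0.0000
  (A=2,B=0): P(B|A) = (1/8)/(5/8) = 1/5;  -(1/8)·log₂(1/5) = 0.2902
  (A=2,B=1): P(B|A) = (1/8)/(5/8) = 1/5;  -(1/8)·log₂(1/5) = 0.2902
  (A=2,B=2): P(B|A) = (3/8)/(5/8) = 3/5;  -(3/8)·log₂(3/5) = 0.2764
H(B|A) = 0.1250 + 0.1250 + 0.0000 + 0.2902 + 0.2902 + 0.2764
  = 1.1068 bits
H(A) + H(B|A) = 1.2988 + 1.1068 = 2.4056 bits

Decomposition 2: H(B) + H(A|B)
H(B) = -[(1/4)·log₂(1/4) + (1/4)·log₂(1/4) + (1/2)·log₂(1/2)]
  = 0.5000 + 0.5000 + 0.5000
  = 1.5000 bits
H(A|B) = -Σ P(A,B)·log₂ P(A|B), where P(A|B) = P(A,B) / P(B)
  (cells with P(A,B) = 0 contribute 0)
  (A=0,B=1): P(A|B) = (1/8)/(1/4) = 1/2;  -(1/8)·log₂(1/2) = 0.1250
  (A=0,B=2): P(A|B) = (1/8)/(1/2) = 1/4;  -(1/8)·log₂(1/4) = 0.2500
  (A=1,B=0): P(A|B) = (1/8)/(1/4) = 1/2;  -(1/8)·log₂(1/2) = 0.1250
  (A=2,B=0): P(A|B) = (1/8)/(1/4) = 1/2;  -(1/8)·log₂(1/2) = 0.1250
  (A=2,B=1): P(A|B) = (1/8)/(1/4) = 1/2;  -(1/8)·log₂(1/2) = 0.1250
  (A=2,B=2): P(A|B) = (3/8)/(1/2) = 3/4;  -(3/8)·log₂(3/4) = 0.1556
H(A|B) = 0.1250 + 0.2500 + 0.1250 + 0.1250 + 0.1250 + 0.1556
  = 0.9056 bits
H(B) + H(A|B) = 1.5000 + 0.9056 = 2.4056 bits

Direct computation of the joint entropy:
H(A,B) = -[(1/8)·log₂(1/8) + (1/8)·log₂(1/8) + (1/8)·log₂(1/8) + (1/8)·log₂(1/8) + (1/8)·log₂(1/8) + (3/8)·log₂(3/8)]
  = 0.3750 + 0.3750 + 0.3750 + 0.3750 + 0.3750 + 0.5306
  = 2.4056 bits

All three agree: H(A,B) = 2.4056 bits ✓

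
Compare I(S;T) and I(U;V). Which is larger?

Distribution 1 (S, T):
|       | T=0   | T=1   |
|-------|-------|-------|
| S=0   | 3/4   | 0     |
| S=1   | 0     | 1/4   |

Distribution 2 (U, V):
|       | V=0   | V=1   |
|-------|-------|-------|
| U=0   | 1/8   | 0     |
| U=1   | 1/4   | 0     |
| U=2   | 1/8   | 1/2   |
Distribution 1 (S, T):
Marginal P(S) (row sums):
  P(S=0) = 3/4 + 0 = 3/4
  P(S=1) = 0 + 1/4 = 1/4
Marginal P(T) (column sums):
  P(T=0) = 3/4 + 0 = 3/4
  P(T=1) = 0 + 1/4 = 1/4

H(S) = -[(3/4)·log₂(3/4) + (1/4)·log₂(1/4)]
  = 0.3113 + 0.5000
  = 0.8113 bits
H(T) = -[(3/4)·log₂(3/4) + (1/4)·log₂(1/4)]
  = 0.3113 + 0.5000
  = 0.8113 bits
H(S,T) = -[(3/4)·log₂(3/4) + (1/4)·log₂(1/4)]
  = 0.3113 + 0.5000
  = 0.8113 bits

I(S;T) = H(S) + H(T) - H(S,T)
  = 0.8113 + 0.8113 - 0.8113
  = 0.8113 bits

Distribution 2 (U, V):
Marginal P(U) (row sums):
  P(U=0) = 1/8 + 0 = 1/8
  P(U=1) = 1/4 + 0 = 1/4
  P(U=2) = 1/8 + 1/2 = 5/8
Marginal P(V) (column sums):
  P(V=0) = 1/8 + 1/4 + 1/8 = 1/2
  P(V=1) = 0 + 0 + 1/2 = 1/2

H(U) = -[(1/8)·log₂(1/8) + (1/4)·log₂(1/4) + (5/8)·log₂(5/8)]
  = 0.3750 + 0.5000 + 0.4238
  = 1.2988 bits
H(V) = -[(1/2)·log₂(1/2) + (1/2)·log₂(1/2)]
  = 0.5000 + 0.5000
  = 1.0000 bits
H(U,V) = -[(1/8)·log₂(1/8) + (1/4)·log₂(1/4) + (1/8)·log₂(1/8) + (1/2)·log₂(1/2)]
  = 0.3750 + 0.5000 + 0.3750 + 0.5000
  = 1.7500 bits

I(U;V) = H(U) + H(V) - H(U,V)
  = 1.2988 + 1.0000 - 1.7500
  = 0.5488 bits

I(S;T) = 0.8113 bits > I(U;V) = 0.5488 bits, so (S, T) has the higher mutual information (stronger dependence).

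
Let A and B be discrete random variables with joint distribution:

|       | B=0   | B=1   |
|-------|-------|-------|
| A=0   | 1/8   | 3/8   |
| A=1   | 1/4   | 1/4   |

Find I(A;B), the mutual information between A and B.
Marginal P(A) (row sums):
  P(A=0) = 1/8 + 3/8 = 1/2
  P(A=1) = 1/4 + 1/4 = 1/2
Marginal P(B) (column sums):
  P(B=0) = 1/8 + 1/4 = 3/8
  P(B=1) = 3/8 + 1/4 = 5/8

H(A) = -[(1/2)·log₂(1/2) + (1/2)·log₂(1/2)]
  = 0.5000 + 0.5000
  = 1.0000 bits
H(B) = -[(3/8)·log₂(3/8) + (5/8)·log₂(5/8)]
  = 0.5306 + 0.4238
  = 0.9544 bits
H(A,B) = -[(1/8)·log₂(1/8) + (3/8)·log₂(3/8) + (1/4)·log₂(1/4) + (1/4)·log₂(1/4)]
  = 0.3750 + 0.5306 + 0.5000 + 0.5000
  = 1.9056 bits

I(A;B) = H(A) + H(B) - H(A,B)
  = 1.0000 + 0.9544 - 1.9056
  = 0.0488 bits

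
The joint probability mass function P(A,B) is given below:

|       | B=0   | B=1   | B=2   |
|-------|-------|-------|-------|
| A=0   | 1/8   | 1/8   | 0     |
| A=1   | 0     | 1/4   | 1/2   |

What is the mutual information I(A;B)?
Marginal P(A) (row sums):
  P(A=0) = 1/8 + 1/8 + 0 = 1/4
  P(A=1) = 0 + 1/4 + 1/2 = 3/4
Marginal P(B) (column sums):
  P(B=0) = 1/8 + 0 = 1/8
  P(B=1) = 1/8 + 1/4 = 3/8
  P(B=2) = 0 + 1/2 = 1/2

H(A) = -[(1/4)·log₂(1/4) + (3/4)·log₂(3/4)]
  = 0.5000 + 0.3113
  = 0.8113 bits
H(B) = -[(1/8)·log₂(1/8) + (3/8)·log₂(3/8) + (1/2)·log₂(1/2)]
  = 0.3750 + 0.5306 + 0.5000
  = 1.4056 bits
H(A,B) = -[(1/8)·log₂(1/8) + (1/8)·log₂(1/8) + (1/4)·log₂(1/4) + (1/2)·log₂(1/2)]
  = 0.3750 + 0.3750 + 0.5000 + 0.5000
  = 1.7500 bits

I(A;B) = H(A) + H(B) - H(A,B)
  = 0.8113 + 1.4056 - 1.7500
  = 0.4669 bits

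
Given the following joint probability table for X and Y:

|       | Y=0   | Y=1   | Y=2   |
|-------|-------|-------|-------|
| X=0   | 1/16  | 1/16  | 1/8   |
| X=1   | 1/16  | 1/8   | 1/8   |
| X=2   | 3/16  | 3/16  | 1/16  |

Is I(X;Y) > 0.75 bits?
Marginal P(X) (row sums):
  P(X=0) = 1/16 + 1/16 + 1/8 = 1/4
  P(X=1) = 1/16 + 1/8 + 1/8 = 5/16
  P(X=2) = 3/16 + 3/16 + 1/16 = 7/16
Marginal P(Y) (column sums):
  P(Y=0) = 1/16 + 1/16 + 3/16 = 5/16
  P(Y=1) = 1/16 + 1/8 + 3/16 = 3/8
  P(Y=2) = 1/8 + 1/8 + 1/16 = 5/16

H(X) = -[(1/4)·log₂(1/4) + (5/16)·log₂(5/16) + (7/16)·log₂(7/16)]
  = 0.5000 + 0.5244 + 0.5218
  = 1.5462 bits
H(Y) = -[(5/16)·log₂(5/16) + (3/8)·log₂(3/8) + (5/16)·log₂(5/16)]
  = 0.5244 + 0.5306 + 0.5244
  = 1.5794 bits
H(X,Y) = -[(1/16)·log₂(1/16) + (1/16)·log₂(1/16) + (1/8)·log₂(1/8) + (1/16)·log₂(1/16) + (1/8)·log₂(1/8) + (1/8)·log₂(1/8) + (3/16)·log₂(3/16) + (3/16)·log₂(3/16) + (1/16)·log₂(1/16)]
  = 0.2500 + 0.2500 + 0.3750 + 0.2500 + 0.3750 + 0.3750 + 0.4528 + 0.4528 + 0.2500
  = 3.0306 bits

I(X;Y) = H(X) + H(Y) - H(X,Y)
  = 1.5462 + 1.5794 - 3.0306
  = 0.0950 bits

No. I(X;Y) = 0.0950 bits, which is ≤ 0.75 bits.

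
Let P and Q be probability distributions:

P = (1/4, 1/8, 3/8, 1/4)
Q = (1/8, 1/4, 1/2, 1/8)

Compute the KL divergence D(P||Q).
D(P||Q) = Σ P(i) log₂(P(i)/Q(i))
  i=0: (1/4) × log₂((1/4)/(1/8)) = (1/4) × log₂(2) = 0.2500
  i=1: (1/8) × log₂((1/8)/(1/4)) = (1/8) × log₂(1/2) = -0.1250
  i=2: (3/8) × log₂((3/8)/(1/2)) = (3/8) × log₂(3/4) = -0.1556
  i=3: (1/4) × log₂((1/4)/(1/8)) = (1/4) × log₂(2) = 0.2500
D(P||Q) = 0.2500 - 0.1250 - 0.1556 + 0.2500
  = 0.2194 bits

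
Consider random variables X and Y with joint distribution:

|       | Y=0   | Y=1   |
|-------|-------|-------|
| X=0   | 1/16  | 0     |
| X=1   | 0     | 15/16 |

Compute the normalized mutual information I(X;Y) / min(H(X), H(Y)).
Marginal P(X) (row sums):
  P(X=0) = 1/16 + 0 = 1/16
  P(X=1) = 0 + 15/16 = 15/16
Marginal P(Y) (column sums):
  P(Y=0) = 1/16 + 0 = 1/16
  P(Y=1) = 0 + 15/16 = 15/16

H(X) = -[(1/16)·log₂(1/16) + (15/16)·log₂(15/16)]
  = 0.2500 + 0.0873
  = 0.3373 bits
H(Y) = -[(1/16)·log₂(1/16) + (15/16)·log₂(15/16)]
  = 0.2500 + 0.0873
  = 0.3373 bits
H(X,Y) = -[(1/16)·log₂(1/16) + (15/16)·log₂(15/16)]
  = 0.2500 + 0.0873
  = 0.3373 bits

I(X;Y) = H(X) + H(Y) - H(X,Y)
  = 0.3373 + 0.3373 - 0.3373
  = 0.3373 bits

min(H(X), H(Y)) = min(0.3373, 0.3373) = 0.3373 bits
Normalized MI = 0.3373 / 0.3373 = 1.0000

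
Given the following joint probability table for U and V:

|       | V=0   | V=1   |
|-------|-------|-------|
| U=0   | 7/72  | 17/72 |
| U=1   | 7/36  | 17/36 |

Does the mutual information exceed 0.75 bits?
Marginal P(U) (row sums):
  P(U=0) = 7/72 + 17/72 = 1/3
  P(U=1) = 7/36 + 17/36 = 2/3
Marginal P(V) (column sums):
  P(V=0) = 7/72 + 7/36 = 7/24
  P(V=1) = 17/72 + 17/36 = 17/24

H(U) = -[(1/3)·log₂(1/3) + (2/3)·log₂(2/3)]
  = 0.5283 + 0.3900
  = 0.9183 bits
H(V) = -[(7/24)·log₂(7/24) + (17/24)·log₂(17/24)]
  = 0.5185 + 0.3524
  = 0.8709 bits
H(U,V) = -[(7/72)·log₂(7/72) + (17/72)·log₂(17/72) + (7/36)·log₂(7/36) + (17/36)·log₂(17/36)]
  = 0.3269 + 0.4917 + 0.4594 + 0.5112
  = 1.7892 bits

I(U;V) = H(U) + H(V) - H(U,V)
  = 0.9183 + 0.8709 - 1.7892
  = 0.0000 bits

No. I(U;V) = 0.0000 bits, which is ≤ 0.75 bits.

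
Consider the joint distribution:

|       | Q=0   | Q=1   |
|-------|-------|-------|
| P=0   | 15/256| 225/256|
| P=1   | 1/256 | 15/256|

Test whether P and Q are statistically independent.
Marginal P(P) (row sums):
  P(P=0) = 15/256 + 225/256 = 15/16
  P(P=1) = 1/256 + 15/256 = 1/16
Marginal P(Q) (column sums):
  P(Q=0) = 15/256 + 1/256 = 1/16
  P(Q=1) = 225/256 + 15/256 = 15/16

P and Q are independent iff P(P=i,Q=j) = P(P=i)·P(Q=j) for every cell.
  P(P=0)·P(Q=0) = 15/16 × 1/16 = 15/256 = P(P=0,Q=0) ✓
  P(P=0)·P(Q=1) = 15/16 × 15/16 = 225/256 = P(P=0,Q=1) ✓
  P(P=1)·P(Q=0) = 1/16 × 1/16 = 1/256 = P(P=1,Q=0) ✓
  P(P=1)·P(Q=1) = 1/16 × 15/16 = 15/256 = P(P=1,Q=1) ✓

Yes, P and Q are independent: every cell factors, so I(P;Q) = 0 bits.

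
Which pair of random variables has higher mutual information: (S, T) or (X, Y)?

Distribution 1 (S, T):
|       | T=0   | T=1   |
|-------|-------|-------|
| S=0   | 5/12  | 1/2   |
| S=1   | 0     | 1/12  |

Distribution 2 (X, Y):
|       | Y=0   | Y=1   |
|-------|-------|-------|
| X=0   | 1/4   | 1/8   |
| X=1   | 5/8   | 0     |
Distribution 1 (S, T):
Marginal P(S) (row sums):
  P(S=0) = 5/12 + 1/2 = 11/12
  P(S=1) = 0 + 1/12 = 1/12
Marginal P(T) (column sums):
  P(T=0) = 5/12 + 0 = 5/12
  P(T=1) = 1/2 + 1/12 = 7/12

H(S) = -[(11/12)·log₂(11/12) + (1/12)·log₂(1/12)]
  = 0.1151 + 0.2987
  = 0.4138 bits
H(T) = -[(5/12)·log₂(5/12) + (7/12)·log₂(7/12)]
  = 0.5263 + 0.4536
  = 0.9799 bits
H(S,T) = -[(5/12)·log₂(5/12) + (1/2)·log₂(1/2) + (1/12)·log₂(1/12)]
  = 0.5263 + 0.5000 + 0.2987
  = 1.3250 bits

I(S;T) = H(S) + H(T) - H(S,T)
  = 0.4138 + 0.9799 - 1.3250
  = 0.0687 bits

Distribution 2 (X, Y):
Marginal P(X) (row sums):
  P(X=0) = 1/4 + 1/8 = 3/8
  P(X=1) = 5/8 + 0 = 5/8
Marginal P(Y) (column sums):
  P(Y=0) = 1/4 + 5/8 = 7/8
  P(Y=1) = 1/8 + 0 = 1/8

H(X) = -[(3/8)·log₂(3/8) + (5/8)·log₂(5/8)]
  = 0.5306 + 0.4238
  = 0.9544 bits
H(Y) = -[(7/8)·log₂(7/8) + (1/8)·log₂(1/8)]
  = 0.1686 + 0.3750
  = 0.5436 bits
H(X,Y) = -[(1/4)·log₂(1/4) + (1/8)·log₂(1/8) + (5/8)·log₂(5/8)]
  = 0.5000 + 0.3750 + 0.4238
  = 1.2988 bits

I(X;Y) = H(X) + H(Y) - H(X,Y)
  = 0.9544 + 0.5436 - 1.2988
  = 0.1992 bits

I(X;Y) = 0.1992 bits > I(S;T) = 0.0687 bits, so (X, Y) has the higher mutual information (stronger dependence).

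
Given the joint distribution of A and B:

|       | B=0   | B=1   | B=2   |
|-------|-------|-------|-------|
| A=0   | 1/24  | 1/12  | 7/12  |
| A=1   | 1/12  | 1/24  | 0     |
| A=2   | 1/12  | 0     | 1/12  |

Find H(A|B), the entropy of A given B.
Marginal P(B) (column sums):
  P(B=0) = 1/24 + 1/12 + 1/12 = 5/24
  P(B=1) = 1/12 + 1/24 + 0 = 1/8
  P(B=2) = 7/12 + 0 + 1/12 = 2/3

H(A|B) = -Σ P(A,B)·log₂ P(A|B), where P(A|B) = P(A,B) / P(B)
  (cells with P(A,B) = 0 contribute 0)
  (A=0,B=0): P(A|B) = (1/24)/(5/24) = 1/5;  -(1/24)·log₂(1/5) = 0.0967
  (A=0,B=1): P(A|B) = (1/12)/(1/8) = 2/3;  -(1/12)·log₂(2/3) = 0.0487
  (A=0,B=2): P(A|B) = (7/12)/(2/3) = 7/8;  -(7/12)·log₂(7/8) = 0.1124
  (A=1,B=0): P(A|B) = (1/12)/(5/24) = 2/5;  -(1/12)·log₂(2/5) = 0.1102
  (A=1,B=1): P(A|B) = (1/24)/(1/8) = 1/3;  -(1/24)·log₂(1/3) = 0.0660
  (A=2,B=0): P(A|B) = (1/12)/(5/24) = 2/5;  -(1/12)·log₂(2/5) = 0.1102
  (A=2,B=2): P(A|B) = (1/12)/(2/3) = 1/8;  -(1/12)·log₂(1/8) = 0.2500
H(A|B) = 0.0967 + 0.0487 + 0.1124 + 0.1102 + 0.0660 + 0.1102 + 0.2500
  = 0.7942 bits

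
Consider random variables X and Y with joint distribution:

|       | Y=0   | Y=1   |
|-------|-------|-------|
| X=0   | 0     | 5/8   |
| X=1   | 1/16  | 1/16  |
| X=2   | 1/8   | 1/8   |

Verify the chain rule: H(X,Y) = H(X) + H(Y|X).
Left side:
H(X,Y) = -[(5/8)·log₂(5/8) + (1/16)·log₂(1/16) + (1/16)·log₂(1/16) + (1/8)·log₂(1/8) + (1/8)·log₂(1/8)]
  = 0.4238 + 0.2500 + 0.2500 + 0.3750 + 0.3750
  = 1.6738 bits

Right side:
Marginal P(X) (row sums):
  P(X=0) = 0 + 5/8 = 5/8
  P(X=1) = 1/16 + 1/16 = 1/8
  P(X=2) = 1/8 + 1/8 = 1/4
H(X) = -[(5/8)·log₂(5/8) + (1/8)·log₂(1/8) + (1/4)·log₂(1/4)]
  = 0.4238 + 0.3750 + 0.5000
  = 1.2988 bits
H(Y|X) = -Σ P(X,Y)·log₂ P(Y|X), where P(Y|X) = P(X,Y) / P(X)
  (cells with P(X,Y) = 0 contribute 0)
  (X=0,Y=1): P(Y|X) = (5/8)/(5/8) = 1;  -(5/8)·log₂(1) = 0.0000
  (X=1,Y=0): P(Y|X) = (1/16)/(1/8) = 1/2;  -(1/16)·log₂(1/2) = 0.0625
  (X=1,Y=1): P(Y|X) = (1/16)/(1/8) = 1/2;  -(1/16)·log₂(1/2) = 0.0625
  (X=2,Y=0): P(Y|X) = (1/8)/(1/4) = 1/2;  -(1/8)·log₂(1/2) = 0.1250
  (X=2,Y=1): P(Y|X) = (1/8)/(1/4) = 1/2;  -(1/8)·log₂(1/2) = 0.1250
H(Y|X) = 0.0000 + 0.0625 + 0.0625 + 0.1250 + 0.1250
  = 0.3750 bits
H(X) + H(Y|X) = 1.2988 + 0.3750 = 1.6738 bits

Both sides equal 1.6738 bits, so the chain rule holds ✓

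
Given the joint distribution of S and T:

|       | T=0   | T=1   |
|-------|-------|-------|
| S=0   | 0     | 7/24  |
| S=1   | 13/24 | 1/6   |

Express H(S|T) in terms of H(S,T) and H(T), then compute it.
H(S|T) = H(S,T) - H(T)

Marginal P(T) (column sums):
  P(T=0) = 0 + 13/24 = 13/24
  P(T=1) = 7/24 + 1/6 = 11/24

H(S,T) = -[(7/24)·log₂(7/24) + (13/24)·log₂(13/24) + (1/6)·log₂(1/6)]
  = 0.5185 + 0.4791 + 0.4308
  = 1.4284 bits
H(T) = -[(13/24)·log₂(13/24) + (11/24)·log₂(11/24)]
  = 0.4791 + 0.5159
  = 0.9950 bits

H(S|T) = 1.4284 - 0.9950 = 0.4334 bits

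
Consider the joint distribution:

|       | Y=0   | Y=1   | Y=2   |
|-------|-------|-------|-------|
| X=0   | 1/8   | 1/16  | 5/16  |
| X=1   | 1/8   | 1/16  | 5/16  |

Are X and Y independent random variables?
Marginal P(X) (row sums):
  P(X=0) = 1/8 + 1/16 + 5/16 = 1/2
  P(X=1) = 1/8 + 1/16 + 5/16 = 1/2
Marginal P(Y) (column sums):
  P(Y=0) = 1/8 + 1/8 = 1/4
  P(Y=1) = 1/16 + 1/16 = 1/8
  P(Y=2) = 5/16 + 5/16 = 5/8

X and Y are independent iff P(X=i,Y=j) = P(X=i)·P(Y=j) for every cell.
  P(X=0)·P(Y=0) = 1/2 × 1/4 = 1/8 = P(X=0,Y=0) ✓
  P(X=0)·P(Y=1) = 1/2 × 1/8 = 1/16 = P(X=0,Y=1) ✓
  P(X=0)·P(Y=2) = 1/2 × 5/8 = 5/16 = P(X=0,Y=2) ✓
  P(X=1)·P(Y=0) = 1/2 × 1/4 = 1/8 = P(X=1,Y=0) ✓
  P(X=1)·P(Y=1) = 1/2 × 1/8 = 1/16 = P(X=1,Y=1) ✓
  P(X=1)·P(Y=2) = 1/2 × 5/8 = 5/16 = P(X=1,Y=2) ✓

Yes, X and Y are independent: every cell factors, so I(X;Y) = 0 bits.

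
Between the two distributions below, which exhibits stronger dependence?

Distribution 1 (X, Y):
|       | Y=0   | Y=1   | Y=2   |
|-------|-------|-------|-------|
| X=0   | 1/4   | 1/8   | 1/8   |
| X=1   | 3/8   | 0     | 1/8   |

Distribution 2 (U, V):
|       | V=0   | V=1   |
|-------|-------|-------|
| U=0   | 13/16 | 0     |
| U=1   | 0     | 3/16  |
Distribution 1 (X, Y):
Marginal P(X) (row sums):
  P(X=0) = 1/4 + 1/8 + 1/8 = 1/2
  P(X=1) = 3/8 + 0 + 1/8 = 1/2
Marginal P(Y) (column sums):
  P(Y=0) = 1/4 + 3/8 = 5/8
  P(Y=1) = 1/8 + 0 = 1/8
  P(Y=2) = 1/8 + 1/8 = 1/4

H(X) = -[(1/2)·log₂(1/2) + (1/2)·log₂(1/2)]
  = 0.5000 + 0.5000
  = 1.0000 bits
H(Y) = -[(5/8)·log₂(5/8) + (1/8)·log₂(1/8) + (1/4)·log₂(1/4)]
  = 0.4238 + 0.3750 + 0.5000
  = 1.2988 bits
H(X,Y) = -[(1/4)·log₂(1/4) + (1/8)·log₂(1/8) + (1/8)·log₂(1/8) + (3/8)·log₂(3/8) + (1/8)·log₂(1/8)]
  = 0.5000 + 0.3750 + 0.3750 + 0.5306 + 0.3750
  = 2.1556 bits

I(X;Y) = H(X) + H(Y) - H(X,Y)
  = 1.0000 + 1.2988 - 2.1556
  = 0.1432 bits

Distribution 2 (U, V):
Marginal P(U) (row sums):
  P(U=0) = 13/16 + 0 = 13/16
  P(U=1) = 0 + 3/16 = 3/16
Marginal P(V) (column sums):
  P(V=0) = 13/16 + 0 = 13/16
  P(V=1) = 0 + 3/16 = 3/16

H(U) = -[(13/16)·log₂(13/16) + (3/16)·log₂(3/16)]
  = 0.2434 + 0.4528
  = 0.6962 bits
H(V) = -[(13/16)·log₂(13/16) + (3/16)·log₂(3/16)]
  = 0.2434 + 0.4528
  = 0.6962 bits
H(U,V) = -[(13/16)·log₂(13/16) + (3/16)·log₂(3/16)]
  = 0.2434 + 0.4528
  = 0.6962 bits

I(U;V) = H(U) + H(V) - H(U,V)
  = 0.6962 + 0.6962 - 0.6962
  = 0.6962 bits

I(U;V) = 0.6962 bits > I(X;Y) = 0.1432 bits, so (U, V) has the higher mutual information (stronger dependence).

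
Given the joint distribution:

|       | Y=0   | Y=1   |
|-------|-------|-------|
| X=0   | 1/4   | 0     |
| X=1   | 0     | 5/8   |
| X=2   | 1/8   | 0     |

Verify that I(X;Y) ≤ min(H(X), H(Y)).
Marginal P(X) (row sums):
  P(X=0) = 1/4 + 0 = 1/4
  P(X=1) = 0 + 5/8 = 5/8
  P(X=2) = 1/8 + 0 = 1/8
Marginal P(Y) (column sums):
  P(Y=0) = 1/4 + 0 + 1/8 = 3/8
  P(Y=1) = 0 + 5/8 + 0 = 5/8

H(X) = -[(1/4)·log₂(1/4) + (5/8)·log₂(5/8) + (1/8)·log₂(1/8)]
  = 0.5000 + 0.4238 + 0.3750
  = 1.2988 bits
H(Y) = -[(3/8)·log₂(3/8) + (5/8)·log₂(5/8)]
  = 0.5306 + 0.4238
  = 0.9544 bits
H(X,Y) = -[(1/4)·log₂(1/4) + (5/8)·log₂(5/8) + (1/8)·log₂(1/8)]
  = 0.5000 + 0.4238 + 0.3750
  = 1.2988 bits

I(X;Y) = H(X) + H(Y) - H(X,Y)
  = 1.2988 + 0.9544 - 1.2988
  = 0.9544 bits

min(H(X), H(Y)) = min(1.2988, 0.9544) = 0.9544 bits
Since 0.9544 ≤ 0.9544, the bound is satisfied ✓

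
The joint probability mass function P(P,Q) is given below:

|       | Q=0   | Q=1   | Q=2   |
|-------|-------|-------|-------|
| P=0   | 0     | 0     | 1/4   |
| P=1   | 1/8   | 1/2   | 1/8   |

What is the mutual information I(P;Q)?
Marginal P(P) (row sums):
  P(P=0) = 0 + 0 + 1/4 = 1/4
  P(P=1) = 1/8 + 1/2 + 1/8 = 3/4
Marginal P(Q) (column sums):
  P(Q=0) = 0 + 1/8 = 1/8
  P(Q=1) = 0 + 1/2 = 1/2
  P(Q=2) = 1/4 + 1/8 = 3/8

H(P) = -[(1/4)·log₂(1/4) + (3/4)·log₂(3/4)]
  = 0.5000 + 0.3113
  = 0.8113 bits
H(Q) = -[(1/8)·log₂(1/8) + (1/2)·log₂(1/2) + (3/8)·log₂(3/8)]
  = 0.3750 + 0.5000 + 0.5306
  = 1.4056 bits
H(P,Q) = -[(1/4)·log₂(1/4) + (1/8)·log₂(1/8) + (1/2)·log₂(1/2) + (1/8)·log₂(1/8)]
  = 0.5000 + 0.3750 + 0.5000 + 0.3750
  = 1.7500 bits

I(P;Q) = H(P) + H(Q) - H(P,Q)
  = 0.8113 + 1.4056 - 1.7500
  = 0.4669 bits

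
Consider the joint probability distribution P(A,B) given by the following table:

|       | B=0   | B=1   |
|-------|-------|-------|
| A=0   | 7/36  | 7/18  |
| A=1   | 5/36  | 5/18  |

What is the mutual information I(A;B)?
Marginal P(A) (row sums):
  P(A=0) = 7/36 + 7/18 = 7/12
  P(A=1) = 5/36 + 5/18 = 5/12
Marginal P(B) (column sums):
  P(B=0) = 7/36 + 5/36 = 1/3
  P(B=1) = 7/18 + 5/18 = 2/3

H(A) = -[(7/12)·log₂(7/12) + (5/12)·log₂(5/12)]
  = 0.4536 + 0.5263
  = 0.9799 bits
H(B) = -[(1/3)·log₂(1/3) + (2/3)·log₂(2/3)]
  = 0.5283 + 0.3900
  = 0.9183 bits
H(A,B) = -[(7/36)·log₂(7/36) + (7/18)·log₂(7/18) + (5/36)·log₂(5/36) + (5/18)·log₂(5/18)]
  = 0.4594 + 0.5299 + 0.3956 + 0.5133
  = 1.8982 bits

I(A;B) = H(A) + H(B) - H(A,B)
  = 0.9799 + 0.9183 - 1.8982
  = 0.0000 bits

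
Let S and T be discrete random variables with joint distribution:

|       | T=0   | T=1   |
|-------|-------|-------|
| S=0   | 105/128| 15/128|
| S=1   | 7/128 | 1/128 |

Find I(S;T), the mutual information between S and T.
Marginal P(S) (row sums):
  P(S=0) = 105/128 + 15/128 = 15/16
  P(S=1) = 7/128 + 1/128 = 1/16
Marginal P(T) (column sums):
  P(T=0) = 105/128 + 7/128 = 7/8
  P(T=1) = 15/128 + 1/128 = 1/8

H(S) = -[(15/16)·log₂(15/16) + (1/16)·log₂(1/16)]
  = 0.0873 + 0.2500
  = 0.3373 bits
H(T) = -[(7/8)·log₂(7/8) + (1/8)·log₂(1/8)]
  = 0.1686 + 0.3750
  = 0.5436 bits
H(S,T) = -[(105/128)·log₂(105/128) + (15/128)·log₂(15/128) + (7/128)·log₂(7/128) + (1/128)·log₂(1/128)]
  = 0.2344 + 0.3625 + 0.2293 + 0.0547
  = 0.8809 bits

I(S;T) = H(S) + H(T) - H(S,T)
  = 0.3373 + 0.5436 - 0.8809
  = 0.0000 bits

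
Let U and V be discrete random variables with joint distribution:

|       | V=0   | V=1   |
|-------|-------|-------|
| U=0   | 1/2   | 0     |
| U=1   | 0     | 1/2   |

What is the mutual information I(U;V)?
Marginal P(U) (row sums):
  P(U=0) = 1/2 + 0 = 1/2
  P(U=1) = 0 + 1/2 = 1/2
Marginal P(V) (column sums):
  P(V=0) = 1/2 + 0 = 1/2
  P(V=1) = 0 + 1/2 = 1/2

H(U) = -[(1/2)·log₂(1/2) + (1/2)·log₂(1/2)]
  = 0.5000 + 0.5000
  = 1.0000 bits
H(V) = -[(1/2)·log₂(1/2) + (1/2)·log₂(1/2)]
  = 0.5000 + 0.5000
  = 1.0000 bits
H(U,V) = -[(1/2)·log₂(1/2) + (1/2)·log₂(1/2)]
  = 0.5000 + 0.5000
  = 1.0000 bits

I(U;V) = H(U) + H(V) - H(U,V)
  = 1.0000 + 1.0000 - 1.0000
  = 1.0000 bits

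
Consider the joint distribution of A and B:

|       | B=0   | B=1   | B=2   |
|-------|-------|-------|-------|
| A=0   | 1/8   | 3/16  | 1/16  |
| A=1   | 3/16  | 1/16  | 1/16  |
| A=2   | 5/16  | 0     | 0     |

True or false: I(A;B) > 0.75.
Marginal P(A) (row sums):
  P(A=0) = 1/8 + 3/16 + 1/16 = 3/8
  P(A=1) = 3/16 + 1/16 + 1/16 = 5/16
  P(A=2) = 5/16 + 0 + 0 = 5/16
Marginal P(B) (column sums):
  P(B=0) = 1/8 + 3/16 + 5/16 = 5/8
  P(B=1) = 3/16 + 1/16 + 0 = 1/4
  P(B=2) = 1/16 + 1/16 + 0 = 1/8

H(A) = -[(3/8)·log₂(3/8) + (5/16)·log₂(5/16) + (5/16)·log₂(5/16)]
  = 0.5306 + 0.5244 + 0.5244
  = 1.5794 bits
H(B) = -[(5/8)·log₂(5/8) + (1/4)·log₂(1/4) + (1/8)·log₂(1/8)]
  = 0.4238 + 0.5000 + 0.3750
  = 1.2988 bits
H(A,B) = -[(1/8)·log₂(1/8) + (3/16)·log₂(3/16) + (1/16)·log₂(1/16) + (3/16)·log₂(3/16) + (1/16)·log₂(1/16) + (1/16)·log₂(1/16) + (5/16)·log₂(5/16)]
  = 0.3750 + 0.4528 + 0.2500 + 0.4528 + 0.2500 + 0.2500 + 0.5244
  = 2.5550 bits

I(A;B) = H(A) + H(B) - H(A,B)
  = 1.5794 + 1.2988 - 2.5550
  = 0.3232 bits

False. I(A;B) = 0.3232 bits, which is ≤ 0.75 bits.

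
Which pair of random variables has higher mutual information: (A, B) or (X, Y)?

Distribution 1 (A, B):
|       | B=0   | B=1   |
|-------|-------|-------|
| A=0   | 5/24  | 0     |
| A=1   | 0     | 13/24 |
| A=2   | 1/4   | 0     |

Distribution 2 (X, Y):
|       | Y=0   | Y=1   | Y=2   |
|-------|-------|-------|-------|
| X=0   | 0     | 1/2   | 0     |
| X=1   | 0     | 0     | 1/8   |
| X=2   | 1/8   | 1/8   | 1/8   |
Distribution 1 (A, B):
Marginal P(A) (row sums):
  P(A=0) = 5/24 + 0 = 5/24
  P(A=1) = 0 + 13/24 = 13/24
  P(A=2) = 1/4 + 0 = 1/4
Marginal P(B) (column sums):
  P(B=0) = 5/24 + 0 + 1/4 = 11/24
  P(B=1) = 0 + 13/24 + 0 = 13/24

H(A) = -[(5/24)·log₂(5/24) + (13/24)·log₂(13/24) + (1/4)·log₂(1/4)]
  = 0.4715 + 0.4791 + 0.5000
  = 1.4506 bits
H(B) = -[(11/24)·log₂(11/24) + (13/24)·log₂(13/24)]
  = 0.5159 + 0.4791
  = 0.9950 bits
H(A,B) = -[(5/24)·log₂(5/24) + (13/24)·log₂(13/24) + (1/4)·log₂(1/4)]
  = 0.4715 + 0.4791 + 0.5000
  = 1.4506 bits

I(A;B) = H(A) + H(B) - H(A,B)
  = 1.4506 + 0.9950 - 1.4506
  = 0.9950 bits

Distribution 2 (X, Y):
Marginal P(X) (row sums):
  P(X=0) = 0 + 1/2 + 0 = 1/2
  P(X=1) = 0 + 0 + 1/8 = 1/8
  P(X=2) = 1/8 + 1/8 + 1/8 = 3/8
Marginal P(Y) (column sums):
  P(Y=0) = 0 + 0 + 1/8 = 1/8
  P(Y=1) = 1/2 + 0 + 1/8 = 5/8
  P(Y=2) = 0 + 1/8 + 1/8 = 1/4

H(X) = -[(1/2)·log₂(1/2) + (1/8)·log₂(1/8) + (3/8)·log₂(3/8)]
  = 0.5000 + 0.3750 + 0.5306
  = 1.4056 bits
H(Y) = -[(1/8)·log₂(1/8) + (5/8)·log₂(5/8) + (1/4)·log₂(1/4)]
  = 0.3750 + 0.4238 + 0.5000
  = 1.2988 bits
H(X,Y) = -[(1/2)·log₂(1/2) + (1/8)·log₂(1/8) + (1/8)·log₂(1/8) + (1/8)·log₂(1/8) + (1/8)·log₂(1/8)]
  = 0.5000 + 0.3750 + 0.3750 + 0.3750 + 0.3750
  = 2.0000 bits

I(X;Y) = H(X) + H(Y) - H(X,Y)
  = 1.4056 + 1.2988 - 2.0000
  = 0.7044 bits

I(A;B) = 0.9950 bits > I(X;Y) = 0.7044 bits, so (A, B) has the higher mutual information (stronger dependence).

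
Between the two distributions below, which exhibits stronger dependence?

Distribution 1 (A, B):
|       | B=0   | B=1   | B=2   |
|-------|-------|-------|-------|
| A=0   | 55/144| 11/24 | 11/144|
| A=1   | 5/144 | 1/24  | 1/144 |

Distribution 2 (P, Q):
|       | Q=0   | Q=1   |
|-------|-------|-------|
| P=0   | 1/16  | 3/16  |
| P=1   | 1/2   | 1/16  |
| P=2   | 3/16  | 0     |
Distribution 1 (A, B):
Marginal P(A) (row sums):
  P(A=0) = 55/144 + 11/24 + 11/144 = 11/12
  P(A=1) = 5/144 + 1/24 + 1/144 = 1/12
Marginal P(B) (column sums):
  P(B=0) = 55/144 + 5/144 = 5/12
  P(B=1) = 11/24 + 1/24 = 1/2
  P(B=2) = 11/144 + 1/144 = 1/12

H(A) = -[(11/12)·log₂(11/12) + (1/12)·log₂(1/12)]
  = 0.1151 + 0.2987
  = 0.4138 bits
H(B) = -[(5/12)·log₂(5/12) + (1/2)·log₂(1/2) + (1/12)·log₂(1/12)]
  = 0.5263 + 0.5000 + 0.2987
  = 1.3250 bits
H(A,B) = -[(55/144)·log₂(55/144) + (11/24)·log₂(11/24) + (11/144)·log₂(11/144) + (5/144)·log₂(5/144) + (1/24)·log₂(1/24) + (1/144)·log₂(1/144)]
  = 0.5304 + 0.5159 + 0.2834 + 0.1683 + 0.1910 + 0.0498
  = 1.7388 bits

I(A;B) = H(A) + H(B) - H(A,B)
  = 0.4138 + 1.3250 - 1.7388
  = 0.0000 bits

Distribution 2 (P, Q):
Marginal P(P) (row sums):
  P(P=0) = 1/16 + 3/16 = 1/4
  P(P=1) = 1/2 + 1/16 = 9/16
  P(P=2) = 3/16 + 0 = 3/16
Marginal P(Q) (column sums):
  P(Q=0) = 1/16 + 1/2 + 3/16 = 3/4
  P(Q=1) = 3/16 + 1/16 + 0 = 1/4

H(P) = -[(1/4)·log₂(1/4) + (9/16)·log₂(9/16) + (3/16)·log₂(3/16)]
  = 0.5000 + 0.4669 + 0.4528
  = 1.4197 bits
H(Q) = -[(3/4)·log₂(3/4) + (1/4)·log₂(1/4)]
  = 0.3113 + 0.5000
  = 0.8113 bits
H(P,Q) = -[(1/16)·log₂(1/16) + (3/16)·log₂(3/16) + (1/2)·log₂(1/2) + (1/16)·log₂(1/16) + (3/16)·log₂(3/16)]
  = 0.2500 + 0.4528 + 0.5000 + 0.2500 + 0.4528
  = 1.9056 bits

I(P;Q) = H(P) + H(Q) - H(P,Q)
  = 1.4197 + 0.8113 - 1.9056
  = 0.3254 bits

I(P;Q) = 0.3254 bits > I(A;B) = 0.0000 bits, so (P, Q) has the higher mutual information (stronger dependence).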